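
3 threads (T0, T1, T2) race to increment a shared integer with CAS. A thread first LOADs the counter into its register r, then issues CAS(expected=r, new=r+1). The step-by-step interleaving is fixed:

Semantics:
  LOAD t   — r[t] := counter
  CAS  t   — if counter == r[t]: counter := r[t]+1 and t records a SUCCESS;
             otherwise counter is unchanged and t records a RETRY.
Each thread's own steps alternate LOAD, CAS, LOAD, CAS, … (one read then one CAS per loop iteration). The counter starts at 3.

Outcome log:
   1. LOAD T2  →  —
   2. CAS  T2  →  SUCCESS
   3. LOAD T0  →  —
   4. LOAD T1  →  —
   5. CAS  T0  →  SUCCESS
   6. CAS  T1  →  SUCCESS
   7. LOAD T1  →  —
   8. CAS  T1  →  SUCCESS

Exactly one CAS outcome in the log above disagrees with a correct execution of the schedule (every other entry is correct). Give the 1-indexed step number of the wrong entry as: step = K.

step = 6

Re-executing:
   1) LOAD T2:  M=3  r_T2=3
   2) CAS  T2:  M=4  r_T2=3 ✓
   3) LOAD T0:  M=4  r_T0=4
   4) LOAD T1:  M=4  r_T1=4
   5) CAS  T0:  M=5  r_T0=4 ✓
   6) CAS  T1:  M=5  r_T1=4 ✗
   7) LOAD T1:  M=5  r_T1=5
   8) CAS  T1:  M=6  r_T1=5 ✓
Flip is step 6.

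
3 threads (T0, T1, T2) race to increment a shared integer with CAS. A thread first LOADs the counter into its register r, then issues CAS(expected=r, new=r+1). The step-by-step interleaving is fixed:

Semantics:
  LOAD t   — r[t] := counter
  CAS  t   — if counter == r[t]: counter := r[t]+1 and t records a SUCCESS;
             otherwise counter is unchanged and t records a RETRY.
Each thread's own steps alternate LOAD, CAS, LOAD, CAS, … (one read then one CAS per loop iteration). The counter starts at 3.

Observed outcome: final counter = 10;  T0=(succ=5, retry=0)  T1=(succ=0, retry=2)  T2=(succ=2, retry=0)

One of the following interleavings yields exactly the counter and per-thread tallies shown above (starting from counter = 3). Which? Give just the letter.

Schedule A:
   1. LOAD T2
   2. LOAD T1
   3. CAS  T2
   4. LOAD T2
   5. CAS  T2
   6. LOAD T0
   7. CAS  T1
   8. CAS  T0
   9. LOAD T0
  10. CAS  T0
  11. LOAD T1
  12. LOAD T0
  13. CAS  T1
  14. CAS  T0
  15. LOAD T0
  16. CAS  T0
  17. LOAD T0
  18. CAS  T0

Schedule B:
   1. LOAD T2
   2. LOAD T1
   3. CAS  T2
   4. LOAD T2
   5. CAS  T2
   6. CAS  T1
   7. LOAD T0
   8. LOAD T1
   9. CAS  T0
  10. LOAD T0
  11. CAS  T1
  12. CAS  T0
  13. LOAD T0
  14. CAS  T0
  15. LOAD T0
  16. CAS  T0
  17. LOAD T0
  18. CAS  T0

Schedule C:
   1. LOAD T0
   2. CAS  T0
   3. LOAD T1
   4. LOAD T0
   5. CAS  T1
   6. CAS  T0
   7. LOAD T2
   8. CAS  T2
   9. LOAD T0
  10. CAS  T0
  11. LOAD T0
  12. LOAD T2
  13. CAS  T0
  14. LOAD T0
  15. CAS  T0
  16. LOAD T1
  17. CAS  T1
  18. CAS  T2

Run B:
[1] T2.load  rd  (counter 3, T2.r 3)
[2] T1.load  rd  (counter 3, T1.r 3)
[3] T2.cas  hit  (counter 4, T2.r 3)
[4] T2.load  rd  (counter 4, T2.r 4)
[5] T2.cas  hit  (counter 5, T2.r 4)
[6] T1.cas  miss  (counter 5, T1.r 3)
[7] T0.load  rd  (counter 5, T0.r 5)
[8] T1.load  rd  (counter 5, T1.r 5)
[9] T0.cas  hit  (counter 6, T0.r 5)
[10] T0.load  rd  (counter 6, T0.r 6)
[11] T1.cas  miss  (counter 6, T1.r 5)
[12] T0.cas  hit  (counter 7, T0.r 6)
[13] T0.load  rd  (counter 7, T0.r 7)
[14] T0.cas  hit  (counter 8, T0.r 7)
[15] T0.load  rd  (counter 8, T0.r 8)
[16] T0.cas  hit  (counter 9, T0.r 8)
[17] T0.load  rd  (counter 9, T0.r 9)
[18] T0.cas  hit  (counter 10, T0.r 9)

B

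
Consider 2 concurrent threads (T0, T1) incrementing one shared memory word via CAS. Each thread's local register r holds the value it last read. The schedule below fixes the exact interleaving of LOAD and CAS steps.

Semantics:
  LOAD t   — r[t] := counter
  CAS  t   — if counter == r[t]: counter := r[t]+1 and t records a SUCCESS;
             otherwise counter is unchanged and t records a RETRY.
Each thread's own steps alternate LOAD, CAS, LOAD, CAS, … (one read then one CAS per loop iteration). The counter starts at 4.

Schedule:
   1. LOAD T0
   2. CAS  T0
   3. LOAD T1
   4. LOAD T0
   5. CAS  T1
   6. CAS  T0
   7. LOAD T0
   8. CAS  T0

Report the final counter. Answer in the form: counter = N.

counter = 7

1. LOAD T0 → mem=4 r[T0]=4 [LOAD]
2. CAS T0 → mem=5 r[T0]=4 [OK]
3. LOAD T1 → mem=5 r[T1]=5 [LOAD]
4. LOAD T0 → mem=5 r[T0]=5 [LOAD]
5. CAS T1 → mem=6 r[T1]=5 [OK]
6. CAS T0 → mem=6 r[T0]=5 [RETRY]
7. LOAD T0 → mem=6 r[T0]=6 [LOAD]
8. CAS T0 → mem=7 r[T0]=6 [OK]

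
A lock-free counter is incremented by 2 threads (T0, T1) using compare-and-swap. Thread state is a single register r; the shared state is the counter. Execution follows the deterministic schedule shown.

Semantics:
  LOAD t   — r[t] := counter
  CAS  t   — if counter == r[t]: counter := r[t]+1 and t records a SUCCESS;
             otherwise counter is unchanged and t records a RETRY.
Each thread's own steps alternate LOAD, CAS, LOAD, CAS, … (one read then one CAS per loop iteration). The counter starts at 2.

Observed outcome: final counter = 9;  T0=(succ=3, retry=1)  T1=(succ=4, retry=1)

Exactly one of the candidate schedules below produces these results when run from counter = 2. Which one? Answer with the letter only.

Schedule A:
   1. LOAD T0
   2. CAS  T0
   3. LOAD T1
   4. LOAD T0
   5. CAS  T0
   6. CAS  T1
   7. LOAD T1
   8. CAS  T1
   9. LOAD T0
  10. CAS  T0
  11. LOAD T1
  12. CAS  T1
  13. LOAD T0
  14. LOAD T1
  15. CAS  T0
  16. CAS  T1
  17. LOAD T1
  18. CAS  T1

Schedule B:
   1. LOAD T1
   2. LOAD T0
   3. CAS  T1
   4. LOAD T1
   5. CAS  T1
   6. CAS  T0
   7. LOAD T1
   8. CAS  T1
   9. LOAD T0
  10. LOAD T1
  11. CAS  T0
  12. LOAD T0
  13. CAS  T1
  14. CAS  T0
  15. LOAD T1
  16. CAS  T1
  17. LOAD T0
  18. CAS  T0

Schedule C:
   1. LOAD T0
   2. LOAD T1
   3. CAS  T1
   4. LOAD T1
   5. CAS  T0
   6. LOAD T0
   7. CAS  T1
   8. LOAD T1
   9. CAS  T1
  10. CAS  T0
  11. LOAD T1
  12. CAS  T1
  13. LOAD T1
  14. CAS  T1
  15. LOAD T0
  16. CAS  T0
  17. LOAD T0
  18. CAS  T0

Tracing schedule B:
T1 LOAD — after: cnt=2, r=2 — load
T0 LOAD — after: cnt=2, r=2 — load
T1 CAS — after: cnt=3, r=2 — ok
T1 LOAD — after: cnt=3, r=3 — load
T1 CAS — after: cnt=4, r=3 — ok
T0 CAS — after: cnt=4, r=2 — retry
T1 LOAD — after: cnt=4, r=4 — load
T1 CAS — after: cnt=5, r=4 — ok
T0 LOAD — after: cnt=5, r=5 — load
T1 LOAD — after: cnt=5, r=5 — load
T0 CAS — after: cnt=6, r=5 — ok
T0 LOAD — after: cnt=6, r=6 — load
T1 CAS — after: cnt=6, r=5 — retry
T0 CAS — after: cnt=7, r=6 — ok
T1 LOAD — after: cnt=7, r=7 — load
T1 CAS — after: cnt=8, r=7 — ok
T0 LOAD — after: cnt=8, r=8 — load
T0 CAS — after: cnt=9, r=8 — ok

B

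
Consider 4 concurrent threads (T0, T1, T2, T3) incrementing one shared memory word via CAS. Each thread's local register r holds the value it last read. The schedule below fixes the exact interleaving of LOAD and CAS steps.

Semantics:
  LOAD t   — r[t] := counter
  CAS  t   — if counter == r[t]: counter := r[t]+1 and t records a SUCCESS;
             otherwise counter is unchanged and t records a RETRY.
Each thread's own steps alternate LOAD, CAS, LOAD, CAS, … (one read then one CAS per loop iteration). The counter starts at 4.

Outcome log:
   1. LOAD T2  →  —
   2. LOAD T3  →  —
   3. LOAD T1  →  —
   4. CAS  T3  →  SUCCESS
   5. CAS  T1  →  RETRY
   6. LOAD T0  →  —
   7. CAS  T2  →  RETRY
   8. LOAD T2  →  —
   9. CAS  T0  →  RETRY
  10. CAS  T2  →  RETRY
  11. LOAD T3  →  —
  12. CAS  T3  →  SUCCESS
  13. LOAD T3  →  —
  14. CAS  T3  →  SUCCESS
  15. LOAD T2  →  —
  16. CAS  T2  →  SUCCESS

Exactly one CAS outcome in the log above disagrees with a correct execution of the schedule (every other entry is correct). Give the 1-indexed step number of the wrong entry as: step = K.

step = 9

Reference trace:
1. LOAD T2 → mem=4 r[T2]=4 [LOAD]
2. LOAD T3 → mem=4 r[T3]=4 [LOAD]
3. LOAD T1 → mem=4 r[T1]=4 [LOAD]
4. CAS T3 → mem=5 r[T3]=4 [OK]
5. CAS T1 → mem=5 r[T1]=4 [RETRY]
6. LOAD T0 → mem=5 r[T0]=5 [LOAD]
7. CAS T2 → mem=5 r[T2]=4 [RETRY]
8. LOAD T2 → mem=5 r[T2]=5 [LOAD]
9. CAS T0 → mem=6 r[T0]=5 [OK]
10. CAS T2 → mem=6 r[T2]=5 [RETRY]
11. LOAD T3 → mem=6 r[T3]=6 [LOAD]
12. CAS T3 → mem=7 r[T3]=6 [OK]
13. LOAD T3 → mem=7 r[T3]=7 [LOAD]
14. CAS T3 → mem=8 r[T3]=7 [OK]
15. LOAD T2 → mem=8 r[T2]=8 [LOAD]
16. CAS T2 → mem=9 r[T2]=8 [OK]
Mismatch at 9.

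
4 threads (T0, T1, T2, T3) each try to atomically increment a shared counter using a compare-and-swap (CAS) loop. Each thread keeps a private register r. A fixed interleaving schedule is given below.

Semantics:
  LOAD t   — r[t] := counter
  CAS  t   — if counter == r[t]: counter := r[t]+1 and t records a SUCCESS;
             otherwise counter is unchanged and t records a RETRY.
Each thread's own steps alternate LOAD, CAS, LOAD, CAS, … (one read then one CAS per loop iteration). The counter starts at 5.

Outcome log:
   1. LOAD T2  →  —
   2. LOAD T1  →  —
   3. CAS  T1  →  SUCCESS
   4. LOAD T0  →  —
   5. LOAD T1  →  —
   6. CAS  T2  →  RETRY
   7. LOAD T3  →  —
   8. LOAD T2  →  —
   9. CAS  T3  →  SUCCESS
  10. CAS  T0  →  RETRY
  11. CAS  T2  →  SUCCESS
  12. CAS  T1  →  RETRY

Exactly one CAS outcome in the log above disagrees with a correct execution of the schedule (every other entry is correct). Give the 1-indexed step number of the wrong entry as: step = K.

step = 11

Correct run:
[1] T2.load  rd  (counter 5, T2.r 5)
[2] T1.load  rd  (counter 5, T1.r 5)
[3] T1.cas  hit  (counter 6, T1.r 5)
[4] T0.load  rd  (counter 6, T0.r 6)
[5] T1.load  rd  (counter 6, T1.r 6)
[6] T2.cas  miss  (counter 6, T2.r 5)
[7] T3.load  rd  (counter 6, T3.r 6)
[8] T2.load  rd  (counter 6, T2.r 6)
[9] T3.cas  hit  (counter 7, T3.r 6)
[10] T0.cas  miss  (counter 7, T0.r 6)
[11] T2.cas  miss  (counter 7, T2.r 6)
[12] T1.cas  miss  (counter 7, T1.r 6)
Flip is step 11.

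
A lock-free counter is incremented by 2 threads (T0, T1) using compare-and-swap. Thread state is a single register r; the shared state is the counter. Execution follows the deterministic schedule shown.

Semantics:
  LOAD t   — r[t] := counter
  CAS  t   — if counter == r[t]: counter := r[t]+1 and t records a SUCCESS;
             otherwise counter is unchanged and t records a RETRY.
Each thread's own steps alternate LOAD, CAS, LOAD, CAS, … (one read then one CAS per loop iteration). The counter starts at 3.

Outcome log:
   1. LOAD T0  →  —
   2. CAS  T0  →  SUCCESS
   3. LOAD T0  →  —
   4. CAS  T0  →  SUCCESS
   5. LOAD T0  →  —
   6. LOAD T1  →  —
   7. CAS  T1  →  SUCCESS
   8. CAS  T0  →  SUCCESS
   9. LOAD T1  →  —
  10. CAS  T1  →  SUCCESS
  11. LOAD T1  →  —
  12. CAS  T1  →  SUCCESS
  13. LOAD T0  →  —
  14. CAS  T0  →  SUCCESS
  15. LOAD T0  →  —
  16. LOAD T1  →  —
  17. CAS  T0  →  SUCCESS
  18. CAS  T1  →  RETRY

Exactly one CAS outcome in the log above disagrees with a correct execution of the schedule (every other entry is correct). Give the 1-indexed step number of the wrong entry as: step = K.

step = 8

Reference trace:
step 1: T0 LOAD ⇒ load; ctr=3 reg=3
step 2: T0 CAS ⇒ ok; ctr=4 reg=3
step 3: T0 LOAD ⇒ load; ctr=4 reg=4
step 4: T0 CAS ⇒ ok; ctr=5 reg=4
step 5: T0 LOAD ⇒ load; ctr=5 reg=5
step 6: T1 LOAD ⇒ load; ctr=5 reg=5
step 7: T1 CAS ⇒ ok; ctr=6 reg=5
step 8: T0 CAS ⇒ retry; ctr=6 reg=5
step 9: T1 LOAD ⇒ load; ctr=6 reg=6
step 10: T1 CAS ⇒ ok; ctr=7 reg=6
step 11: T1 LOAD ⇒ load; ctr=7 reg=7
step 12: T1 CAS ⇒ ok; ctr=8 reg=7
step 13: T0 LOAD ⇒ load; ctr=8 reg=8
step 14: T0 CAS ⇒ ok; ctr=9 reg=8
step 15: T0 LOAD ⇒ load; ctr=9 reg=9
step 16: T1 LOAD ⇒ load; ctr=9 reg=9
step 17: T0 CAS ⇒ ok; ctr=10 reg=9
step 18: T1 CAS ⇒ retry; ctr=10 reg=9
Flip is step 8.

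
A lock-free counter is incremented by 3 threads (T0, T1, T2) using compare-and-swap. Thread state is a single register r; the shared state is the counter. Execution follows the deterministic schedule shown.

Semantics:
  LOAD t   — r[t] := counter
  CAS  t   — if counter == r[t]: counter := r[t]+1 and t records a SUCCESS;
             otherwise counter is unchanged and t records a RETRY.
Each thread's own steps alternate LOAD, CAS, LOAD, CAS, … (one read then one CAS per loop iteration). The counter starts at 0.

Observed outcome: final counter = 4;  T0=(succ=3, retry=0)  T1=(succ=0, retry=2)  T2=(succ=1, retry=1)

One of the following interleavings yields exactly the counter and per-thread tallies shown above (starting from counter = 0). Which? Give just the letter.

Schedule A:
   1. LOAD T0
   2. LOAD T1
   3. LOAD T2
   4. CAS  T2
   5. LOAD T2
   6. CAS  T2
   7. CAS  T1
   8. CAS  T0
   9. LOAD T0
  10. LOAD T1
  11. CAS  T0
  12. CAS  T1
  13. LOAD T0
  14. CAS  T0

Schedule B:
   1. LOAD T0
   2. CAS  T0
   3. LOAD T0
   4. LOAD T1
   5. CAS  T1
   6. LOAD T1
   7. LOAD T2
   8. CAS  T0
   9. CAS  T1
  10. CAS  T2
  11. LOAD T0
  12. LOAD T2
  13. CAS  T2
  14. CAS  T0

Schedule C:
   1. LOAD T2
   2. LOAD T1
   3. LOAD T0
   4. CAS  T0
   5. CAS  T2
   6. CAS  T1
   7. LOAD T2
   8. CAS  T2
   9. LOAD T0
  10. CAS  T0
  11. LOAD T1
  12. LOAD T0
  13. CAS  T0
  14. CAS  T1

C

Simulating candidate C:
   1) LOAD T2:  M=0  r_T2=0
   2) LOAD T1:  M=0  r_T1=0
   3) LOAD T0:  M=0  r_T0=0
   4) CAS  T0:  M=1  r_T0=0 ✓
   5) CAS  T2:  M=1  r_T2=0 ✗
   6) CAS  T1:  M=1  r_T1=0 ✗
   7) LOAD T2:  M=1  r_T2=1
   8) CAS  T2:  M=2  r_T2=1 ✓
   9) LOAD T0:  M=2  r_T0=2
  10) CAS  T0:  M=3  r_T0=2 ✓
  11) LOAD T1:  M=3  r_T1=3
  12) LOAD T0:  M=3  r_T0=3
  13) CAS  T0:  M=4  r_T0=3 ✓
  14) CAS  T1:  M=4  r_T1=3 ✗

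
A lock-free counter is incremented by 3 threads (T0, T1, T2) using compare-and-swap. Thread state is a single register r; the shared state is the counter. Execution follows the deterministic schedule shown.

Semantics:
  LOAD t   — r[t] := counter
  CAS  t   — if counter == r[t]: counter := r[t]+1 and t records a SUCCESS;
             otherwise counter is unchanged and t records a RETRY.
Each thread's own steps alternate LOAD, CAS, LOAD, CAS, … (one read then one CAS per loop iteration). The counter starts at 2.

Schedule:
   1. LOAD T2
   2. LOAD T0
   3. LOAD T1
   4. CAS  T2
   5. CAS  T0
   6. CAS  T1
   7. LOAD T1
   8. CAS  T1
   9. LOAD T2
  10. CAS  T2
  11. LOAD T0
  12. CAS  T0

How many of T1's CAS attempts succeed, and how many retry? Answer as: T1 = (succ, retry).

   1) LOAD T2:  M=2  r_T2=2
   2) LOAD T0:  M=2  r_T0=2
   3) LOAD T1:  M=2  r_T1=2
   4) CAS  T2:  M=3  r_T2=2 ✓
   5) CAS  T0:  M=3  r_T0=2 ✗
   6) CAS  T1:  M=3  r_T1=2 ✗
   7) LOAD T1:  M=3  r_T1=3
   8) CAS  T1:  M=4  r_T1=3 ✓
   9) LOAD T2:  M=4  r_T2=4
  10) CAS  T2:  M=5  r_T2=4 ✓
  11) LOAD T0:  M=5  r_T0=5
  12) CAS  T0:  M=6  r_T0=5 ✓

T1 = (1, 1)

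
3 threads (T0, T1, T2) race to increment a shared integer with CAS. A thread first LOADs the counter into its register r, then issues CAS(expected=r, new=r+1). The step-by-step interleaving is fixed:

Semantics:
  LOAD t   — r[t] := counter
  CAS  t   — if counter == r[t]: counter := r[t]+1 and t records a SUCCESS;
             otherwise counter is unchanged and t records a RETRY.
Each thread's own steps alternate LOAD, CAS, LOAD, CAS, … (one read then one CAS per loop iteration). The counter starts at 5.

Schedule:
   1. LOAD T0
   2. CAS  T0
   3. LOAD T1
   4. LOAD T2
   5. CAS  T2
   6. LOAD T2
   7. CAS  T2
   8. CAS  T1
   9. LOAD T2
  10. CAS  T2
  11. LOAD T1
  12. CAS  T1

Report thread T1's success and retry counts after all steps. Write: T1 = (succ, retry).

1. LOAD T0 → mem=5 r[T0]=5 [LOAD]
2. CAS T0 → mem=6 r[T0]=5 [OK]
3. LOAD T1 → mem=6 r[T1]=6 [LOAD]
4. LOAD T2 → mem=6 r[T2]=6 [LOAD]
5. CAS T2 → mem=7 r[T2]=6 [OK]
6. LOAD T2 → mem=7 r[T2]=7 [LOAD]
7. CAS T2 → mem=8 r[T2]=7 [OK]
8. CAS T1 → mem=8 r[T1]=6 [RETRY]
9. LOAD T2 → mem=8 r[T2]=8 [LOAD]
10. CAS T2 → mem=9 r[T2]=8 [OK]
11. LOAD T1 → mem=9 r[T1]=9 [LOAD]
12. CAS T1 → mem=10 r[T1]=9 [OK]

T1 = (1, 1)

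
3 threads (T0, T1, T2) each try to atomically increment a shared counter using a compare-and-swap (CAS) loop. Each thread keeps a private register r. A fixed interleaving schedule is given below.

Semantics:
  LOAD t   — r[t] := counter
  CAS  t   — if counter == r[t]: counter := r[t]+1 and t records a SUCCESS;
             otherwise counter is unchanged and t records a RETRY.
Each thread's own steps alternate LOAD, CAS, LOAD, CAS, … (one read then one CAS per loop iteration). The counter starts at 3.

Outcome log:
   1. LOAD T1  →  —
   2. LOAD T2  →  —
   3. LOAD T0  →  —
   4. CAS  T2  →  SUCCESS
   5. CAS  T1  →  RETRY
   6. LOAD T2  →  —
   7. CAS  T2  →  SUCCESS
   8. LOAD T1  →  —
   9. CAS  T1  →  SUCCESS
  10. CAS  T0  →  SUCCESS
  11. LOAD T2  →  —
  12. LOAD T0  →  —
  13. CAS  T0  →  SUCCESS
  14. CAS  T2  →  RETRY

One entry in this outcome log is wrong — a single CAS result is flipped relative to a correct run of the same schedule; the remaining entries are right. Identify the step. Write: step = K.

Re-executing:
[1] T1.load  rd  (counter 3, T1.r 3)
[2] T2.load  rd  (counter 3, T2.r 3)
[3] T0.load  rd  (counter 3, T0.r 3)
[4] T2.cas  hit  (counter 4, T2.r 3)
[5] T1.cas  miss  (counter 4, T1.r 3)
[6] T2.load  rd  (counter 4, T2.r 4)
[7] T2.cas  hit  (counter 5, T2.r 4)
[8] T1.load  rd  (counter 5, T1.r 5)
[9] T1.cas  hit  (counter 6, T1.r 5)
[10] T0.cas  miss  (counter 6, T0.r 3)
[11] T2.load  rd  (counter 6, T2.r 6)
[12] T0.load  rd  (counter 6, T0.r 6)
[13] T0.cas  hit  (counter 7, T0.r 6)
[14] T2.cas  miss  (counter 7, T2.r 6)
Log disagrees first at step 10.

step = 10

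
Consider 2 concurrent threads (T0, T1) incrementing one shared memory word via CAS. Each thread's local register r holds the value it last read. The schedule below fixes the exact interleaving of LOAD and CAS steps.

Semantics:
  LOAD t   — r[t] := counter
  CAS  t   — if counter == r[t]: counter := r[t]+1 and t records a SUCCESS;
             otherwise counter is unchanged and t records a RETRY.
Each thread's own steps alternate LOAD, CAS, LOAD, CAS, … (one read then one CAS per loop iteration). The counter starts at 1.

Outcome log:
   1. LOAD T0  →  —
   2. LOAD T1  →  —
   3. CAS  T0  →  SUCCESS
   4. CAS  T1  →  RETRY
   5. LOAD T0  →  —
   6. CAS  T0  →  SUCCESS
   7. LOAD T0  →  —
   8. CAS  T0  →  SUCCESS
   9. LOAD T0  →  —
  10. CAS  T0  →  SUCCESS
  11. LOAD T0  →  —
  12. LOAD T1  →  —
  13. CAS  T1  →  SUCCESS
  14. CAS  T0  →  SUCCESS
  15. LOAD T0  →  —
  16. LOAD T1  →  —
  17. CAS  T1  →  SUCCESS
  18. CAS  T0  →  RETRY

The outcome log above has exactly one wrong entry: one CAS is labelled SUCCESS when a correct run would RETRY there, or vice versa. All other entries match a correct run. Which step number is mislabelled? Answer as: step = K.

step = 14

Reference trace:
1. LOAD T0 → mem=1 r[T0]=1 [LOAD]
2. LOAD T1 → mem=1 r[T1]=1 [LOAD]
3. CAS T0 → mem=2 r[T0]=1 [OK]
4. CAS T1 → mem=2 r[T1]=1 [RETRY]
5. LOAD T0 → mem=2 r[T0]=2 [LOAD]
6. CAS T0 → mem=3 r[T0]=2 [OK]
7. LOAD T0 → mem=3 r[T0]=3 [LOAD]
8. CAS T0 → mem=4 r[T0]=3 [OK]
9. LOAD T0 → mem=4 r[T0]=4 [LOAD]
10. CAS T0 → mem=5 r[T0]=4 [OK]
11. LOAD T0 → mem=5 r[T0]=5 [LOAD]
12. LOAD T1 → mem=5 r[T1]=5 [LOAD]
13. CAS T1 → mem=6 r[T1]=5 [OK]
14. CAS T0 → mem=6 r[T0]=5 [RETRY]
15. LOAD T0 → mem=6 r[T0]=6 [LOAD]
16. LOAD T1 → mem=6 r[T1]=6 [LOAD]
17. CAS T1 → mem=7 r[T1]=6 [OK]
18. CAS T0 → mem=7 r[T0]=6 [RETRY]
Log disagrees first at step 14.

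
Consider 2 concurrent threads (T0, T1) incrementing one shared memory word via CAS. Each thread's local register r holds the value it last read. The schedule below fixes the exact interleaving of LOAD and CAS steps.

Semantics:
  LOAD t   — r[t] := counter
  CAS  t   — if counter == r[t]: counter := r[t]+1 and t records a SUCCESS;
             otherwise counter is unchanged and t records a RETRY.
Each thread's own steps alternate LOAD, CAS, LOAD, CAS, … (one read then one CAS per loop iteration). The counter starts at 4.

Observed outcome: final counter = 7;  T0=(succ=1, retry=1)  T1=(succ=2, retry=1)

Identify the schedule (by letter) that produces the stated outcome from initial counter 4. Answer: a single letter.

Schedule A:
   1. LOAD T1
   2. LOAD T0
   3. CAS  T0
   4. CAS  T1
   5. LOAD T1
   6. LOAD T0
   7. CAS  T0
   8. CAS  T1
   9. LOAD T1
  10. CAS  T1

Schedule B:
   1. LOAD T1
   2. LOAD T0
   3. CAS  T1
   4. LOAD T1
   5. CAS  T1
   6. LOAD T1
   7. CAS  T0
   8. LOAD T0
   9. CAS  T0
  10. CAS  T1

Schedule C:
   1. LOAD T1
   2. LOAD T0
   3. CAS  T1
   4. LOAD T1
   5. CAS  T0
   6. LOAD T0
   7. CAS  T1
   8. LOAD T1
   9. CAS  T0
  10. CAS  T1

Tracing schedule B:
   1) LOAD T1:  M=4  r_T1=4
   2) LOAD T0:  M=4  r_T0=4
   3) CAS  T1:  M=5  r_T1=4 ✓
   4) LOAD T1:  M=5  r_T1=5
   5) CAS  T1:  M=6  r_T1=5 ✓
   6) LOAD T1:  M=6  r_T1=6
   7) CAS  T0:  M=6  r_T0=4 ✗
   8) LOAD T0:  M=6  r_T0=6
   9) CAS  T0:  M=7  r_T0=6 ✓
  10) CAS  T1:  M=7  r_T1=6 ✗

B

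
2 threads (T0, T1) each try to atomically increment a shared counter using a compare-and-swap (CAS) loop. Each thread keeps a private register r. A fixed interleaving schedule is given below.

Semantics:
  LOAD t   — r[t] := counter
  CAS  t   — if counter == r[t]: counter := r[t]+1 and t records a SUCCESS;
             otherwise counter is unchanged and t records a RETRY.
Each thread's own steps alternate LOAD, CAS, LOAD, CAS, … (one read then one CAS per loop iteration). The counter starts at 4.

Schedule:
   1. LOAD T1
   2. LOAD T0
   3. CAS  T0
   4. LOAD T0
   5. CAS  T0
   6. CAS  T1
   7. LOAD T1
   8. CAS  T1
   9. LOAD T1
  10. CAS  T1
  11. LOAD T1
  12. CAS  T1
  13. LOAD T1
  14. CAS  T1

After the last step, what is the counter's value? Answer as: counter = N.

[1] T1.load  rd  (counter 4, T1.r 4)
[2] T0.load  rd  (counter 4, T0.r 4)
[3] T0.cas  hit  (counter 5, T0.r 4)
[4] T0.load  rd  (counter 5, T0.r 5)
[5] T0.cas  hit  (counter 6, T0.r 5)
[6] T1.cas  miss  (counter 6, T1.r 4)
[7] T1.load  rd  (counter 6, T1.r 6)
[8] T1.cas  hit  (counter 7, T1.r 6)
[9] T1.load  rd  (counter 7, T1.r 7)
[10] T1.cas  hit  (counter 8, T1.r 7)
[11] T1.load  rd  (counter 8, T1.r 8)
[12] T1.cas  hit  (counter 9, T1.r 8)
[13] T1.load  rd  (counter 9, T1.r 9)
[14] T1.cas  hit  (counter 10, T1.r 9)

counter = 10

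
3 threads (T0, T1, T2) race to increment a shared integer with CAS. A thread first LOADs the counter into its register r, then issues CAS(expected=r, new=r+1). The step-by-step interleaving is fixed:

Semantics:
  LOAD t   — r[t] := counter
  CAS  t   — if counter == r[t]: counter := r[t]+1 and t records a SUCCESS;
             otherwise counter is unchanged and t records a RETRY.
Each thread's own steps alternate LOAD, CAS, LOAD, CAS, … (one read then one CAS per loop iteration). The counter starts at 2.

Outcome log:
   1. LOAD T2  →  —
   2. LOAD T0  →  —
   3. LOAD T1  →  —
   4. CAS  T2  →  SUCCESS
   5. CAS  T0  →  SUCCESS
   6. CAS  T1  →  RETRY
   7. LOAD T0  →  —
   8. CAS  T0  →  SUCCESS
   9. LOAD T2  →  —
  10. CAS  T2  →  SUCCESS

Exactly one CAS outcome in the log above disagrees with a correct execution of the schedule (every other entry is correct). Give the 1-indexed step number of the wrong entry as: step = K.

step = 5

Reference trace:
   1) LOAD T2:  M=2  r_T2=2
   2) LOAD T0:  M=2  r_T0=2
   3) LOAD T1:  M=2  r_T1=2
   4) CAS  T2:  M=3  r_T2=2 ✓
   5) CAS  T0:  M=3  r_T0=2 ✗
   6) CAS  T1:  M=3  r_T1=2 ✗
   7) LOAD T0:  M=3  r_T0=3
   8) CAS  T0:  M=4  r_T0=3 ✓
   9) LOAD T2:  M=4  r_T2=4
  10) CAS  T2:  M=5  r_T2=4 ✓
Flip is step 5.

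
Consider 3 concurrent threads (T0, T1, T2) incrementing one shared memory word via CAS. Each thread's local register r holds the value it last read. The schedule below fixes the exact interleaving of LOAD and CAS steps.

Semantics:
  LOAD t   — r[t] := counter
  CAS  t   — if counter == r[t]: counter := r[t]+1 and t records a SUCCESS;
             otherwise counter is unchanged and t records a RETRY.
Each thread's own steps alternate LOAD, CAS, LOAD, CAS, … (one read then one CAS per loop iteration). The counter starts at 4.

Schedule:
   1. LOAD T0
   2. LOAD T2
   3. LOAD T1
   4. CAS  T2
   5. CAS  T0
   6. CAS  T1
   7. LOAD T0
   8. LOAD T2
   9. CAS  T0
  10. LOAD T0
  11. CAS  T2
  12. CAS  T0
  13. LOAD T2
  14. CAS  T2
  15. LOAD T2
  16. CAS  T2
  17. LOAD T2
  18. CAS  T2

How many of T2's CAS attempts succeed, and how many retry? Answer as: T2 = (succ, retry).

T2 = (4, 1)

1. LOAD T0 → mem=4 r[T0]=4 [LOAD]
2. LOAD T2 → mem=4 r[T2]=4 [LOAD]
3. LOAD T1 → mem=4 r[T1]=4 [LOAD]
4. CAS T2 → mem=5 r[T2]=4 [OK]
5. CAS T0 → mem=5 r[T0]=4 [RETRY]
6. CAS T1 → mem=5 r[T1]=4 [RETRY]
7. LOAD T0 → mem=5 r[T0]=5 [LOAD]
8. LOAD T2 → mem=5 r[T2]=5 [LOAD]
9. CAS T0 → mem=6 r[T0]=5 [OK]
10. LOAD T0 → mem=6 r[T0]=6 [LOAD]
11. CAS T2 → mem=6 r[T2]=5 [RETRY]
12. CAS T0 → mem=7 r[T0]=6 [OK]
13. LOAD T2 → mem=7 r[T2]=7 [LOAD]
14. CAS T2 → mem=8 r[T2]=7 [OK]
15. LOAD T2 → mem=8 r[T2]=8 [LOAD]
16. CAS T2 → mem=9 r[T2]=8 [OK]
17. LOAD T2 → mem=9 r[T2]=9 [LOAD]
18. CAS T2 → mem=10 r[T2]=9 [OK]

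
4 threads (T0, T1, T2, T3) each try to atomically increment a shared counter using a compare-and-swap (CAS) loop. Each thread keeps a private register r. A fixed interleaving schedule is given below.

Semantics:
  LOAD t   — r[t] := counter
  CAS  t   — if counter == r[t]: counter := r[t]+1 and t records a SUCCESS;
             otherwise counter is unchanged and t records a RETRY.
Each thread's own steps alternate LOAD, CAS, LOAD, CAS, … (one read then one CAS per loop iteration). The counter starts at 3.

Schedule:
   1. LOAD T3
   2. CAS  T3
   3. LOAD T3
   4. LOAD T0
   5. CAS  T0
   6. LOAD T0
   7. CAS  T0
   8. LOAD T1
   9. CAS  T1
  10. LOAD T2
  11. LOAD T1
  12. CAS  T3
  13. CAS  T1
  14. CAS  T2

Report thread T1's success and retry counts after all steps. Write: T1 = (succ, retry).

T1 = (2, 0)

T3 LOAD — after: cnt=3, r=3 — load
T3 CAS — after: cnt=4, r=3 — ok
T3 LOAD — after: cnt=4, r=4 — load
T0 LOAD — after: cnt=4, r=4 — load
T0 CAS — after: cnt=5, r=4 — ok
T0 LOAD — after: cnt=5, r=5 — load
T0 CAS — after: cnt=6, r=5 — ok
T1 LOAD — after: cnt=6, r=6 — load
T1 CAS — after: cnt=7, r=6 — ok
T2 LOAD — after: cnt=7, r=7 — load
T1 LOAD — after: cnt=7, r=7 — load
T3 CAS — after: cnt=7, r=4 — retry
T1 CAS — after: cnt=8, r=7 — ok
T2 CAS — after: cnt=8, r=7 — retry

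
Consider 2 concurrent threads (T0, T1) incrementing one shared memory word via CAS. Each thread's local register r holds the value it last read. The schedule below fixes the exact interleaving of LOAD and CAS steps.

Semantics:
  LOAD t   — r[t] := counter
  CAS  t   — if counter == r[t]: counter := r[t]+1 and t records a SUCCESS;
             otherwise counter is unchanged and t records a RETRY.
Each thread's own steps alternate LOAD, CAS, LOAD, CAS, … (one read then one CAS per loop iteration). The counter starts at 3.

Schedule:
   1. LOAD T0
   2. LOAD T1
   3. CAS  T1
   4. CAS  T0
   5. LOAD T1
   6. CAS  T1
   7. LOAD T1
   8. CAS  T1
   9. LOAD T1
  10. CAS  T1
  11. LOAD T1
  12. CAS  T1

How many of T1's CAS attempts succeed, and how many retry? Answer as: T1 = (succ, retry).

T0 LOAD — after: cnt=3, r=3 — load
T1 LOAD — after: cnt=3, r=3 — load
T1 CAS — after: cnt=4, r=3 — ok
T0 CAS — after: cnt=4, r=3 — retry
T1 LOAD — after: cnt=4, r=4 — load
T1 CAS — after: cnt=5, r=4 — ok
T1 LOAD — after: cnt=5, r=5 — load
T1 CAS — after: cnt=6, r=5 — ok
T1 LOAD — after: cnt=6, r=6 — load
T1 CAS — after: cnt=7, r=6 — ok
T1 LOAD — after: cnt=7, r=7 — load
T1 CAS — after: cnt=8, r=7 — ok

T1 = (5, 0)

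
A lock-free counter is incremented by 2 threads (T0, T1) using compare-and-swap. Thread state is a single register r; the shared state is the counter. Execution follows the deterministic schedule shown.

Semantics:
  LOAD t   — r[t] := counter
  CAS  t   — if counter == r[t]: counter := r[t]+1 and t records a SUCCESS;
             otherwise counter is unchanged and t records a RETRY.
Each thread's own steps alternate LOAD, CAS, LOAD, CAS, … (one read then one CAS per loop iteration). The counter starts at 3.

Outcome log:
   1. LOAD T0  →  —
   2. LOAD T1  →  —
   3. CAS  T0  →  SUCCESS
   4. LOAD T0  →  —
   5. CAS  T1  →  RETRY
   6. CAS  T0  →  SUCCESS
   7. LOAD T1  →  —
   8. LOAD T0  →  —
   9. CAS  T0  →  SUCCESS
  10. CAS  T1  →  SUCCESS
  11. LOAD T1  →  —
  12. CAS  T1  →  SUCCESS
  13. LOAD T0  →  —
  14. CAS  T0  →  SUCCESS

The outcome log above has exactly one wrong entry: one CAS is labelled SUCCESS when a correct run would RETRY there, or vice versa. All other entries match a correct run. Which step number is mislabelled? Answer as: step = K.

step = 10

Re-executing:
1. LOAD T0 → mem=3 r[T0]=3 [LOAD]
2. LOAD T1 → mem=3 r[T1]=3 [LOAD]
3. CAS T0 → mem=4 r[T0]=3 [OK]
4. LOAD T0 → mem=4 r[T0]=4 [LOAD]
5. CAS T1 → mem=4 r[T1]=3 [RETRY]
6. CAS T0 → mem=5 r[T0]=4 [OK]
7. LOAD T1 → mem=5 r[T1]=5 [LOAD]
8. LOAD T0 → mem=5 r[T0]=5 [LOAD]
9. CAS T0 → mem=6 r[T0]=5 [OK]
10. CAS T1 → mem=6 r[T1]=5 [RETRY]
11. LOAD T1 → mem=6 r[T1]=6 [LOAD]
12. CAS T1 → mem=7 r[T1]=6 [OK]
13. LOAD T0 → mem=7 r[T0]=7 [LOAD]
14. CAS T0 → mem=8 r[T0]=7 [OK]
Flip is step 10.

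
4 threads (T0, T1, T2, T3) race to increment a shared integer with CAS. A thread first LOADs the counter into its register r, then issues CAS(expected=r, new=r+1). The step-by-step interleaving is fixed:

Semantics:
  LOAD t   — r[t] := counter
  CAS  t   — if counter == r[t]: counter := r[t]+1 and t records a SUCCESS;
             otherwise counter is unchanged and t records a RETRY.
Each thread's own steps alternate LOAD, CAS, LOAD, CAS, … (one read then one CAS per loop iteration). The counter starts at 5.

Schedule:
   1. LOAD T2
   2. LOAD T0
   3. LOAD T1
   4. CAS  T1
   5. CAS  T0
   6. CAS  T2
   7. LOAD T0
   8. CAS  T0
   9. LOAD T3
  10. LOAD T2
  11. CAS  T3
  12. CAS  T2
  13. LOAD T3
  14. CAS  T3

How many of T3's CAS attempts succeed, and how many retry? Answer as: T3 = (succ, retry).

step 1: T2 LOAD ⇒ load; ctr=5 reg=5
step 2: T0 LOAD ⇒ load; ctr=5 reg=5
step 3: T1 LOAD ⇒ load; ctr=5 reg=5
step 4: T1 CAS ⇒ ok; ctr=6 reg=5
step 5: T0 CAS ⇒ retry; ctr=6 reg=5
step 6: T2 CAS ⇒ retry; ctr=6 reg=5
step 7: T0 LOAD ⇒ load; ctr=6 reg=6
step 8: T0 CAS ⇒ ok; ctr=7 reg=6
step 9: T3 LOAD ⇒ load; ctr=7 reg=7
step 10: T2 LOAD ⇒ load; ctr=7 reg=7
step 11: T3 CAS ⇒ ok; ctr=8 reg=7
step 12: T2 CAS ⇒ retry; ctr=8 reg=7
step 13: T3 LOAD ⇒ load; ctr=8 reg=8
step 14: T3 CAS ⇒ ok; ctr=9 reg=8

T3 = (2, 0)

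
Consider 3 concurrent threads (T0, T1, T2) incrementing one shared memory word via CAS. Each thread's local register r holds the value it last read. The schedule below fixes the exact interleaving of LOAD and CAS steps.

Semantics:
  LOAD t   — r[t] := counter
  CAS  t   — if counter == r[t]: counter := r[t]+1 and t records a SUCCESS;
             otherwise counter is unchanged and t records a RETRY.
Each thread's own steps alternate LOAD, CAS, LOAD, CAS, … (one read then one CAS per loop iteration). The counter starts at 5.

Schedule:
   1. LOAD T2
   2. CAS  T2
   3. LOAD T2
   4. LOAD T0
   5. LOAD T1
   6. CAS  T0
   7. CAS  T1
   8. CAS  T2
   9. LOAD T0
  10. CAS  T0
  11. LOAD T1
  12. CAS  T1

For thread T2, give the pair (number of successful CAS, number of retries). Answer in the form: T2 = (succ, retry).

step 1: T2 LOAD ⇒ load; ctr=5 reg=5
step 2: T2 CAS ⇒ ok; ctr=6 reg=5
step 3: T2 LOAD ⇒ load; ctr=6 reg=6
step 4: T0 LOAD ⇒ load; ctr=6 reg=6
step 5: T1 LOAD ⇒ load; ctr=6 reg=6
step 6: T0 CAS ⇒ ok; ctr=7 reg=6
step 7: T1 CAS ⇒ retry; ctr=7 reg=6
step 8: T2 CAS ⇒ retry; ctr=7 reg=6
step 9: T0 LOAD ⇒ load; ctr=7 reg=7
step 10: T0 CAS ⇒ ok; ctr=8 reg=7
step 11: T1 LOAD ⇒ load; ctr=8 reg=8
step 12: T1 CAS ⇒ ok; ctr=9 reg=8

T2 = (1, 1)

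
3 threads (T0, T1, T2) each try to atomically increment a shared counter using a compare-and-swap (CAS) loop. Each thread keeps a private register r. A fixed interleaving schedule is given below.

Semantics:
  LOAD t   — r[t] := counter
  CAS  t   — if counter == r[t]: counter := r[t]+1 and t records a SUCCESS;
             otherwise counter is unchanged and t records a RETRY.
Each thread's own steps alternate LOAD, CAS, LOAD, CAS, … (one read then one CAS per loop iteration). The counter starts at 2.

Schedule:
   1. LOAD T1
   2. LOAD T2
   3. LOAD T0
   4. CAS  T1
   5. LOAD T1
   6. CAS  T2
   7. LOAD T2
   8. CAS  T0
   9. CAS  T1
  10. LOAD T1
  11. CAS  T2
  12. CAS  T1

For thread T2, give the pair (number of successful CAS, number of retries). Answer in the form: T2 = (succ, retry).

   1) LOAD T1:  M=2  r_T1=2
   2) LOAD T2:  M=2  r_T2=2
   3) LOAD T0:  M=2  r_T0=2
   4) CAS  T1:  M=3  r_T1=2 ✓
   5) LOAD T1:  M=3  r_T1=3
   6) CAS  T2:  M=3  r_T2=2 ✗
   7) LOAD T2:  M=3  r_T2=3
   8) CAS  T0:  M=3  r_T0=2 ✗
   9) CAS  T1:  M=4  r_T1=3 ✓
  10) LOAD T1:  M=4  r_T1=4
  11) CAS  T2:  M=4  r_T2=3 ✗
  12) CAS  T1:  M=5  r_T1=4 ✓

T2 = (0, 2)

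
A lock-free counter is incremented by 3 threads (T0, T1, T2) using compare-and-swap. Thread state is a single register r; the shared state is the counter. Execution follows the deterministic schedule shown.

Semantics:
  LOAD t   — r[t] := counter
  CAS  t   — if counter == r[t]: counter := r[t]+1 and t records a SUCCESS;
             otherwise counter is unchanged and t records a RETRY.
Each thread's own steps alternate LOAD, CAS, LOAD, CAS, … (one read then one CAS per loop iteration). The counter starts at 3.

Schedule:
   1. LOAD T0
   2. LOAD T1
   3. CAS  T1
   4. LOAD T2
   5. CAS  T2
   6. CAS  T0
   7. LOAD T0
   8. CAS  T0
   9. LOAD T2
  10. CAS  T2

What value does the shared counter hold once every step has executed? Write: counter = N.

   1) LOAD T0:  M=3  r_T0=3
   2) LOAD T1:  M=3  r_T1=3
   3) CAS  T1:  M=4  r_T1=3 ✓
   4) LOAD T2:  M=4  r_T2=4
   5) CAS  T2:  M=5  r_T2=4 ✓
   6) CAS  T0:  M=5  r_T0=3 ✗
   7) LOAD T0:  M=5  r_T0=5
   8) CAS  T0:  M=6  r_T0=5 ✓
   9) LOAD T2:  M=6  r_T2=6
  10) CAS  T2:  M=7  r_T2=6 ✓

counter = 7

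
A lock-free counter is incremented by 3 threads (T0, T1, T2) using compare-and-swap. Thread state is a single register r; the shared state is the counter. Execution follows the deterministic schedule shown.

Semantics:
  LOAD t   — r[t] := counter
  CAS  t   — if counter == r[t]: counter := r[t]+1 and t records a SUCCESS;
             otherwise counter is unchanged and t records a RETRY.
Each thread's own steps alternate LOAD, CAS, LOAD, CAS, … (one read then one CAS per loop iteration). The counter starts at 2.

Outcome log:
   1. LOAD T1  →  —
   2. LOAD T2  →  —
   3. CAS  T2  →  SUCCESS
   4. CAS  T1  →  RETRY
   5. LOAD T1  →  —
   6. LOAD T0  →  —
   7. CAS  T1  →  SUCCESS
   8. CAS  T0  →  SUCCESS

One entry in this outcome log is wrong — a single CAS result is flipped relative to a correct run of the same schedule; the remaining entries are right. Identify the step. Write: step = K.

step = 8

Correct run:
   1) LOAD T1:  M=2  r_T1=2
   2) LOAD T2:  M=2  r_T2=2
   3) CAS  T2:  M=3  r_T2=2 ✓
   4) CAS  T1:  M=3  r_T1=2 ✗
   5) LOAD T1:  M=3  r_T1=3
   6) LOAD T0:  M=3  r_T0=3
   7) CAS  T1:  M=4  r_T1=3 ✓
   8) CAS  T0:  M=4  r_T0=3 ✗
Log disagrees first at step 8.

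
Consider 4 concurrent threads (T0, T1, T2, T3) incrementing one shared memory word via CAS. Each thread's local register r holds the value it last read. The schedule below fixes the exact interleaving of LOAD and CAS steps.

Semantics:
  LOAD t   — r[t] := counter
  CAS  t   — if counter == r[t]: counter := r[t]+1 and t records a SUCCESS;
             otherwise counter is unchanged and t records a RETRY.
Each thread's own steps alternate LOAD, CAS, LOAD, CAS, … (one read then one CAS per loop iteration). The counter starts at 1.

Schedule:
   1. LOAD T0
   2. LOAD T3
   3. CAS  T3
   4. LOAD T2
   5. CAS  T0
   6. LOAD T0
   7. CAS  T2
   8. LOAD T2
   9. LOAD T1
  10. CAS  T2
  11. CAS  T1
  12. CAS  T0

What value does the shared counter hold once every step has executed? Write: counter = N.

   1) LOAD T0:  M=1  r_T0=1
   2) LOAD T3:  M=1  r_T3=1
   3) CAS  T3:  M=2  r_T3=1 ✓
   4) LOAD T2:  M=2  r_T2=2
   5) CAS  T0:  M=2  r_T0=1 ✗
   6) LOAD T0:  M=2  r_T0=2
   7) CAS  T2:  M=3  r_T2=2 ✓
   8) LOAD T2:  M=3  r_T2=3
   9) LOAD T1:  M=3  r_T1=3
  10) CAS  T2:  M=4  r_T2=3 ✓
  11) CAS  T1:  M=4  r_T1=3 ✗
  12) CAS  T0:  M=4  r_T0=2 ✗

counter = 4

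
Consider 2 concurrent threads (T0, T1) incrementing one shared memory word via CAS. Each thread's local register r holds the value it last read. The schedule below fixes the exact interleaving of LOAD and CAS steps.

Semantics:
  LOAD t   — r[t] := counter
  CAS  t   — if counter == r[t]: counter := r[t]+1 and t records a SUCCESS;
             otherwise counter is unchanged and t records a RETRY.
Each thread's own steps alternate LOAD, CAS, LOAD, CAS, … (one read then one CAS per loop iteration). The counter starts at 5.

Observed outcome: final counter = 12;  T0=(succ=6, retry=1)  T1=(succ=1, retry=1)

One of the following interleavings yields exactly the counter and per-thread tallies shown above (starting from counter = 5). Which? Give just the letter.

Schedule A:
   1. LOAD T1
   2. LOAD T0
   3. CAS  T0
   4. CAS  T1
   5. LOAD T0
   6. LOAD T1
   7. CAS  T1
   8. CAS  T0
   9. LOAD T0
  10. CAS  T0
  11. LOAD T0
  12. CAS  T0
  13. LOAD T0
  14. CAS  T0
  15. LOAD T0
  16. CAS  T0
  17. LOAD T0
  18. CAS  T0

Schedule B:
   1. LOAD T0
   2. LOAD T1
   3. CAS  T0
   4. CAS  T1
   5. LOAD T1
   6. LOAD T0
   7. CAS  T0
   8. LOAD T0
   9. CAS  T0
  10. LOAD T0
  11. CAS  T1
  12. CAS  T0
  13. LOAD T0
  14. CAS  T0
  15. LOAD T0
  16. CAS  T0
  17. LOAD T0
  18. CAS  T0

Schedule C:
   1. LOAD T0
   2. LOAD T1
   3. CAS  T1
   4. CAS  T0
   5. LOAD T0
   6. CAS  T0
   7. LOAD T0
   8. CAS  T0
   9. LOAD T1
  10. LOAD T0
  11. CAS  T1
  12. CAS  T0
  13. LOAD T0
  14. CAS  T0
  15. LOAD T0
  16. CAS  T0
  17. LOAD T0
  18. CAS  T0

A

Run A:
step 1: T1 LOAD ⇒ load; ctr=5 reg=5
step 2: T0 LOAD ⇒ load; ctr=5 reg=5
step 3: T0 CAS ⇒ ok; ctr=6 reg=5
step 4: T1 CAS ⇒ retry; ctr=6 reg=5
step 5: T0 LOAD ⇒ load; ctr=6 reg=6
step 6: T1 LOAD ⇒ load; ctr=6 reg=6
step 7: T1 CAS ⇒ ok; ctr=7 reg=6
step 8: T0 CAS ⇒ retry; ctr=7 reg=6
step 9: T0 LOAD ⇒ load; ctr=7 reg=7
step 10: T0 CAS ⇒ ok; ctr=8 reg=7
step 11: T0 LOAD ⇒ load; ctr=8 reg=8
step 12: T0 CAS ⇒ ok; ctr=9 reg=8
step 13: T0 LOAD ⇒ load; ctr=9 reg=9
step 14: T0 CAS ⇒ ok; ctr=10 reg=9
step 15: T0 LOAD ⇒ load; ctr=10 reg=10
step 16: T0 CAS ⇒ ok; ctr=11 reg=10
step 17: T0 LOAD ⇒ load; ctr=11 reg=11
step 18: T0 CAS ⇒ ok; ctr=12 reg=11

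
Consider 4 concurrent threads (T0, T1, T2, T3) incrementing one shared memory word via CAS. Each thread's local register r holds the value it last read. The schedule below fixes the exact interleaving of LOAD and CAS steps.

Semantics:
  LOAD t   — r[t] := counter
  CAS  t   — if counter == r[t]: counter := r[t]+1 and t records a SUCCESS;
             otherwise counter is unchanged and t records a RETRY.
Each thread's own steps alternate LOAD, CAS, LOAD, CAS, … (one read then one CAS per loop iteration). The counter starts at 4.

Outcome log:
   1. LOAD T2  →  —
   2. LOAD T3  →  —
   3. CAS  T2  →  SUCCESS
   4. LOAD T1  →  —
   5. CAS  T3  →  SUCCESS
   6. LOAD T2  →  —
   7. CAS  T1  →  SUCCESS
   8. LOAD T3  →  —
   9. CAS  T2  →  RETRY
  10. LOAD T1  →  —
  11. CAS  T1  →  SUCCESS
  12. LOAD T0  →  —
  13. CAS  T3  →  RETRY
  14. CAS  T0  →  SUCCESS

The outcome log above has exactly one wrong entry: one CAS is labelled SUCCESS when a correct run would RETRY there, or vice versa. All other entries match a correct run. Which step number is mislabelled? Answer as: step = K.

step = 5

Reference trace:
   1) LOAD T2:  M=4  r_T2=4
   2) LOAD T3:  M=4  r_T3=4
   3) CAS  T2:  M=5  r_T2=4 ✓
   4) LOAD T1:  M=5  r_T1=5
   5) CAS  T3:  M=5  r_T3=4 ✗
   6) LOAD T2:  M=5  r_T2=5
   7) CAS  T1:  M=6  r_T1=5 ✓
   8) LOAD T3:  M=6  r_T3=6
   9) CAS  T2:  M=6  r_T2=5 ✗
  10) LOAD T1:  M=6  r_T1=6
  11) CAS  T1:  M=7  r_T1=6 ✓
  12) LOAD T0:  M=7  r_T0=7
  13) CAS  T3:  M=7  r_T3=6 ✗
  14) CAS  T0:  M=8  r_T0=7 ✓
Mismatch at 5.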